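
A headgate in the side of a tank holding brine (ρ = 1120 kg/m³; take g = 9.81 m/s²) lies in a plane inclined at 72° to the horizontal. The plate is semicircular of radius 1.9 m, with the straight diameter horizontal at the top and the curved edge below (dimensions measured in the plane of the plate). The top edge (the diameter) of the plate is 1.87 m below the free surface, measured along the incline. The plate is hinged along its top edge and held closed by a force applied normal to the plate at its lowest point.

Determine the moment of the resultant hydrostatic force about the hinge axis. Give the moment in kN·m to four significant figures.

M ≈ 142.8 kN·m

γ = ρg = 1120 × 9.81 / 1000 = 10.9872 kN/m³.
Let θ = 72° be the plate's angle to the horizontal; measure y along the incline from where the plane meets the free surface. Vertical depth h = y·sinθ with sinθ = 0.951057.
The centroid of a semicircle lies 4r/(3π) = 0.806385 m from the diameter, here below the top edge, so y_c = 1.87 + 0.806385 = 2.67639 m and h_c = 2.67639 × 0.951057 = 2.5454 m.
A = πr²/2 = π × 1.9²/2 = 5.67057 m².
Resultant F = γ·h_c·A = 10.9872 × 2.5454 × 5.67057 = 158.588 kN.
I_c = (π/8 − 8/(9π))·r⁴ = 0.109757 × 1.9⁴ = 1.43036 m⁴.
Centre of pressure: y_p = y_c + I_c/(y_c·A) = 2.67639 + 1.43036/(2.67639 × 5.67057) = 2.67639 + 0.0942474 = 2.77064 m along the plane.
The resultant acts 0.806385 + 0.0942474 = 0.900632 m (along the plate) below the hinge at the top edge, so the moment about the hinge is M = F × 0.900632 = 158.588 × 0.900632 = 142.829 kN·m.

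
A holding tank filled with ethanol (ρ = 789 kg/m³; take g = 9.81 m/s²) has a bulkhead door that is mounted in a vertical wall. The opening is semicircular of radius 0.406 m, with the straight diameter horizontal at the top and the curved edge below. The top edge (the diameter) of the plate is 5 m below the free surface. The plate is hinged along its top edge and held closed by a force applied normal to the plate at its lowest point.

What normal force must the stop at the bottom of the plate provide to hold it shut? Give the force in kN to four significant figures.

γ = ρg = 789 × 9.81 / 1000 = 7.74009 kN/m³.
The centroid of a semicircle lies 4r/(3π) = 0.172312 m from the diameter, here below the top edge, so the centroid depth is h_c = 5 + 0.172312 = 5.17231 m.
A = πr²/2 = π × 0.406²/2 = 0.258924 m².
Resultant F = γ·h_c·A = 7.74009 × 5.17231 × 0.258924 = 10.3658 kN.
I_c = (π/8 − 8/(9π))·r⁴ = 0.109757 × 0.406⁴ = 0.0029822 m⁴.
Centre of pressure: y_p = y_c + I_c/(y_c·A) = 5.17231 + 0.0029822/(5.17231 × 0.258924) = 5.17231 + 0.00222679 = 5.17454 m along the plane.
The resultant acts 0.172312 + 0.00222679 = 0.174539 m (along the plate) below the hinge at the top edge, so the moment about the hinge is M = F × 0.174539 = 10.3658 × 0.174539 = 1.80924 kN·m.
A normal force at the bottom, 0.406 m from the hinge, must supply this moment: P = 1.80924/0.406 = 4.45626 kN.

P ≈ 4.456 kN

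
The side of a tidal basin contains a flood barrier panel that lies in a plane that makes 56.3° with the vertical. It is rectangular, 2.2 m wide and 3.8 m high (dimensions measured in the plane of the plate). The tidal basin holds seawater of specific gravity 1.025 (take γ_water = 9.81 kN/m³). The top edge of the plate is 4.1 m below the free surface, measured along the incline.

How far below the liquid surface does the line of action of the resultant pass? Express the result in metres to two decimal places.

h_p = 3.44 m

γ = 1.025 × 9.81 = 10.05525 kN/m³.
The plate makes 56.3° with the vertical, i.e. θ = 90° − 56.3° = 33.7° to the horizontal. Measuring y along the incline from the free-surface line, vertical depth h = y·sinθ with sinθ = 0.554844.
The centroid lies 3.8/2 = 1.9 m below the top edge, so y_c = 4.1 + 1.9 = 6 m and h_c = 6 × 0.554844 = 3.32906 m.
A = 2.2 × 3.8 = 8.36 m².
Resultant F = γ·h_c·A = 10.05525 × 3.32906 × 8.36 = 279.847 kN.
I_c = b·h³/12 = 2.2 × 3.8³/12 = 10.0599 m⁴.
Centre of pressure: y_p = y_c + I_c/(y_c·A) = 6 + 10.0599/(6 × 8.36) = 6 + 0.200556 = 6.20056 m along the plane.
Vertically, h_p = y_p·sinθ = 6.20056 × 0.554844 = 3.44034 m.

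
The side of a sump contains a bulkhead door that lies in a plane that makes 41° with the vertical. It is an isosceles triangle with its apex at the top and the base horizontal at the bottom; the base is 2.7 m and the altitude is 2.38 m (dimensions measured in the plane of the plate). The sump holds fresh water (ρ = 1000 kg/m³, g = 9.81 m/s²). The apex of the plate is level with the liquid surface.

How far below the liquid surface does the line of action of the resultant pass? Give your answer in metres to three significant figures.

h_p = 1.35 m

γ = ρg = 1000 × 9.81 = 9810 N/m³ = 9.81 kN/m³.
The plate makes 41° with the vertical, i.e. θ = 90° − 41° = 49° to the horizontal. Measuring y along the incline from the free-surface line, vertical depth h = y·sinθ with sinθ = 0.754710.
With the apex up, the centroid sits 2h/3 = 2 × 2.38/3 = 1.58667 m below the apex, so y_c = 1.58667 m and h_c = 1.58667 × 0.754710 = 1.19748 m.
A = ½ × 2.7 × 2.38 = 3.213 m².
Resultant F = γ·h_c·A = 9.81 × 1.19748 × 3.213 = 37.744 kN.
I_c = b·h³/36 = 2.7 × 2.38³/36 = 1.0111 m⁴.
Centre of pressure: y_p = y_c + I_c/(y_c·A) = 1.58667 + 1.0111/(1.58667 × 3.213) = 1.58667 + 0.198334 = 1.785 m along the plane.
Vertically, h_p = y_p·sinθ = 1.785 × 0.754710 = 1.34716 m.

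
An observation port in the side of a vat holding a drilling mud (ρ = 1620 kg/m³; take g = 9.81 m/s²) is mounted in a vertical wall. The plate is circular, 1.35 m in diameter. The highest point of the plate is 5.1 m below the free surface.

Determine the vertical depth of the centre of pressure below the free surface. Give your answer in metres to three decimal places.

h_p = 5.795 m

γ = ρg = 1620 × 9.81 / 1000 = 15.8922 kN/m³.
The centroid is at the centre, 0.675 m below the top of the plate, so the centroid depth is h_c = 5.1 + 0.675 = 5.775 m.
A = π(0.675)² = 1.43139 m².
Resultant F = γ·h_c·A = 15.8922 × 5.775 × 1.43139 = 131.369 kN.
I_c = πr⁴/4 = π × 0.675⁴/4 = 0.163044 m⁴.
Centre of pressure: y_p = y_c + I_c/(y_c·A) = 5.775 + 0.163044/(5.775 × 1.43139) = 5.775 + 0.019724 = 5.79472 m along the plane.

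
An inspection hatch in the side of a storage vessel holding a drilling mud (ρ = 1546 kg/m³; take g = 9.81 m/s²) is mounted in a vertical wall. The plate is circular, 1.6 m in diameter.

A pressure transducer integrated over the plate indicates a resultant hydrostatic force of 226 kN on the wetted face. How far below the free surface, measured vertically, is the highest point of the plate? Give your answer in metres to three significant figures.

γ = ρg = 1546 × 9.81 / 1000 = 15.16626 kN/m³.
A = π(0.8)² = 2.01062 m².
From F = γ·h_c·A, the centroid depth is h_c = 226/(15.16626 × 2.01062) = 7.41139 m.
The centroid is at the centre, 0.8 m below the top of the plate, so the highest point sits at h_top = 7.41139 − 0.8 = 6.61139 m below the surface.

d_top ≈ 6.61 m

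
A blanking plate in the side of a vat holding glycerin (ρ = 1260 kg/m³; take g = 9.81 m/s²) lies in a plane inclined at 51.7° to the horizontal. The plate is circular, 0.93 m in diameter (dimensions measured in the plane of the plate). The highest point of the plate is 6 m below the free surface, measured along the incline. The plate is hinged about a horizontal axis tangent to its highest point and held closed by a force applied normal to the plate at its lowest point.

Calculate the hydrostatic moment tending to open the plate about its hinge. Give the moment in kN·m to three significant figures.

γ = ρg = 1260 × 9.81 / 1000 = 12.3606 kN/m³.
Let θ = 51.7° be the plate's angle to the horizontal; measure y along the incline from where the plane meets the free surface. Vertical depth h = y·sinθ with sinθ = 0.784776.
The centroid is at the centre, 0.465 m below the top of the plate, so y_c = 6 + 0.465 = 6.465 m and h_c = 6.465 × 0.784776 = 5.07358 m.
A = π(0.465)² = 0.679291 m².
Resultant F = γ·h_c·A = 12.3606 × 5.07358 × 0.679291 = 42.6 kN.
I_c = πr⁴/4 = π × 0.465⁴/4 = 0.0367199 m⁴.
Centre of pressure: y_p = y_c + I_c/(y_c·A) = 6.465 + 0.0367199/(6.465 × 0.679291) = 6.465 + 0.00836136 = 6.47336 m along the plane.
The resultant acts 0.465 + 0.00836136 = 0.473361 m (along the plate) below the hinge at the top edge, so the moment about the hinge is M = F × 0.473361 = 42.6 × 0.473361 = 20.1652 kN·m.

M ≈ 20.2 kN·m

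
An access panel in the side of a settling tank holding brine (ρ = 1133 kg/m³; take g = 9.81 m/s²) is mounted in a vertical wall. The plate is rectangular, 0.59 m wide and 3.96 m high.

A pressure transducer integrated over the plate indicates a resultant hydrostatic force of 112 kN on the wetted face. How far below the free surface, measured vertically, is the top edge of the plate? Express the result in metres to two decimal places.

d_top ≈ 2.33 m

γ = ρg = 1133 × 9.81 / 1000 = 11.11473 kN/m³.
A = 0.59 × 3.96 = 2.3364 m².
From F = γ·h_c·A, the centroid depth is h_c = 112/(11.11473 × 2.3364) = 4.31293 m.
The centroid lies 3.96/2 = 1.98 m below the top edge, so the top edge sits at h_top = 4.31293 − 1.98 = 2.33293 m below the surface.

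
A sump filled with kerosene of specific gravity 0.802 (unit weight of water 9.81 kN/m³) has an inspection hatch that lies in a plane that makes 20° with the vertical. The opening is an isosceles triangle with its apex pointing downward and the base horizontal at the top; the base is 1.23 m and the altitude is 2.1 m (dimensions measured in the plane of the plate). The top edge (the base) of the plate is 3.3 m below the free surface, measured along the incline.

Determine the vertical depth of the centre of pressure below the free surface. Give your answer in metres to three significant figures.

γ = 0.802 × 9.81 = 7.86762 kN/m³.
The plate makes 20° with the vertical, i.e. θ = 90° − 20° = 70° to the horizontal. Measuring y along the incline from the free-surface line, vertical depth h = y·sinθ with sinθ = 0.939693.
With the apex down, the centroid sits h/3 = 2.1/3 = 0.7 m below the base (the top edge), so y_c = 3.3 + 0.7 = 4 m and h_c = 4 × 0.939693 = 3.75877 m.
A = ½ × 1.23 × 2.1 = 1.2915 m².
Resultant F = γ·h_c·A = 7.86762 × 3.75877 × 1.2915 = 38.193 kN.
I_c = b·h³/36 = 1.23 × 2.1³/36 = 0.316418 m⁴.
Centre of pressure: y_p = y_c + I_c/(y_c·A) = 4 + 0.316418/(4 × 1.2915) = 4 + 0.0612501 = 4.06125 m along the plane.
Vertically, h_p = y_p·sinθ = 4.06125 × 0.939693 = 3.81633 m.

h_p = 3.82 m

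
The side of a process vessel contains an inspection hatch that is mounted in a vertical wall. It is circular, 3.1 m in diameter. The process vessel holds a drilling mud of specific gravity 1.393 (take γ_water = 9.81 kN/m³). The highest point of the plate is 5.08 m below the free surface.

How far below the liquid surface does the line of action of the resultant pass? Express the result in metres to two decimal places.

h_p = 6.72 m

γ = 1.393 × 9.81 = 13.66533 kN/m³.
The centroid is at the centre, 1.55 m below the top of the plate, so the centroid depth is h_c = 5.08 + 1.55 = 6.63 m.
A = π(1.55)² = 7.54768 m².
Resultant F = γ·h_c·A = 13.66533 × 6.63 × 7.54768 = 683.828 kN.
I_c = πr⁴/4 = π × 1.55⁴/4 = 4.53332 m⁴.
Centre of pressure: y_p = y_c + I_c/(y_c·A) = 6.63 + 4.53332/(6.63 × 7.54768) = 6.63 + 0.0905919 = 6.72059 m along the plane.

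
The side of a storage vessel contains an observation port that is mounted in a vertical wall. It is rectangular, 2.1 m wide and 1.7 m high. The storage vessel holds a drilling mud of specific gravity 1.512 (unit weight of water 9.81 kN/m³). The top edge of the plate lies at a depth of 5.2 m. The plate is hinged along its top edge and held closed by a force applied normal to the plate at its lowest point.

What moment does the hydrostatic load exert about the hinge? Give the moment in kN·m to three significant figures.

γ = 1.512 × 9.81 = 14.83272 kN/m³.
The centroid lies 1.7/2 = 0.85 m below the top edge, so the centroid depth is h_c = 5.2 + 0.85 = 6.05 m.
A = 2.1 × 1.7 = 3.57 m².
Resultant F = γ·h_c·A = 14.83272 × 6.05 × 3.57 = 320.365 kN.
I_c = b·h³/12 = 2.1 × 1.7³/12 = 0.859775 m⁴.
Centre of pressure: y_p = y_c + I_c/(y_c·A) = 6.05 + 0.859775/(6.05 × 3.57) = 6.05 + 0.0398072 = 6.08981 m along the plane.
The resultant acts 0.85 + 0.0398072 = 0.889807 m (along the plate) below the hinge at the top edge, so the moment about the hinge is M = F × 0.889807 = 320.365 × 0.889807 = 285.063 kN·m.

M ≈ 285 kN·m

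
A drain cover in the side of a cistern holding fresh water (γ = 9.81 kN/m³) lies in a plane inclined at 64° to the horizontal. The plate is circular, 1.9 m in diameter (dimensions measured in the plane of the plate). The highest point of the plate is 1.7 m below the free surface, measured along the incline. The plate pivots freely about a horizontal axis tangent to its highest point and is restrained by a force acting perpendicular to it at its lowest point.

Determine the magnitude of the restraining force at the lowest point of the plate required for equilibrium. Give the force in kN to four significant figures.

γ = 9.81 kN/m³.
Let θ = 64° be the plate's angle to the horizontal; measure y along the incline from where the plane meets the free surface. Vertical depth h = y·sinθ with sinθ = 0.898794.
The centroid is at the centre, 0.95 m below the top of the plate, so y_c = 1.7 + 0.95 = 2.65 m and h_c = 2.65 × 0.898794 = 2.3818 m.
A = π(0.95)² = 2.83529 m².
Resultant F = γ·h_c·A = 9.81 × 2.3818 × 2.83529 = 66.2478 kN.
I_c = πr⁴/4 = π × 0.95⁴/4 = 0.639712 m⁴.
Centre of pressure: y_p = y_c + I_c/(y_c·A) = 2.65 + 0.639712/(2.65 × 2.83529) = 2.65 + 0.0851415 = 2.73514 m along the plane.
The resultant acts 0.95 + 0.0851415 = 1.03514 m (along the plate) below the hinge at the top edge, so the moment about the hinge is M = F × 1.03514 = 66.2478 × 1.03514 = 68.5757 kN·m.
A normal force at the bottom, 1.9 m from the hinge, must supply this moment: P = 68.5757/1.9 = 36.0925 kN.

P ≈ 36.09 kN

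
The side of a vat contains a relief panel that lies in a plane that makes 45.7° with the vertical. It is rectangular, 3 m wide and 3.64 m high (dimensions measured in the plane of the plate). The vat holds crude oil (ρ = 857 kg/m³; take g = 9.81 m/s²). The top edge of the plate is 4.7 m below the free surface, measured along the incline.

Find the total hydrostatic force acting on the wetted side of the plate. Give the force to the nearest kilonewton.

F ≈ 418 kN

γ = ρg = 857 × 9.81 / 1000 = 8.40717 kN/m³.
The plate makes 45.7° with the vertical, i.e. θ = 90° − 45.7° = 44.3° to the horizontal. Measuring y along the incline from the free-surface line, vertical depth h = y·sinθ with sinθ = 0.698415.
The centroid lies 3.64/2 = 1.82 m below the top edge, so y_c = 4.7 + 1.82 = 6.52 m and h_c = 6.52 × 0.698415 = 4.55367 m.
A = 3 × 3.64 = 10.92 m².
Resultant F = γ·h_c·A = 8.40717 × 4.55367 × 10.92 = 418.056 kN.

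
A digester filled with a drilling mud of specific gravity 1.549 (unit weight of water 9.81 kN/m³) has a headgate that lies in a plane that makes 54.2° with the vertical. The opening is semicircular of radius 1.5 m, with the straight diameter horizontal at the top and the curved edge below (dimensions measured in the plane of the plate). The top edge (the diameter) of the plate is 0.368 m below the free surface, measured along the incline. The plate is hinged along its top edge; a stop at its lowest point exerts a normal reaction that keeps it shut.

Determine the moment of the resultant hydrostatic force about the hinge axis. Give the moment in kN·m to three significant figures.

γ = 1.549 × 9.81 = 15.19569 kN/m³.
The plate makes 54.2° with the vertical, i.e. θ = 90° − 54.2° = 35.8° to the horizontal. Measuring y along the incline from the free-surface line, vertical depth h = y·sinθ with sinθ = 0.584958.
The centroid of a semicircle lies 4r/(3π) = 0.63662 m from the diameter, here below the top edge, so y_c = 0.368 + 0.63662 = 1.00462 m and h_c = 1.00462 × 0.584958 = 0.587661 m.
A = πr²/2 = π × 1.5²/2 = 3.53429 m².
Resultant F = γ·h_c·A = 15.19569 × 0.587661 × 3.53429 = 31.5609 kN.
I_c = (π/8 − 8/(9π))·r⁴ = 0.109757 × 1.5⁴ = 0.555645 m⁴.
Centre of pressure: y_p = y_c + I_c/(y_c·A) = 1.00462 + 0.555645/(1.00462 × 3.53429) = 1.00462 + 0.156492 = 1.16111 m along the plane.
The resultant acts 0.63662 + 0.156492 = 0.793112 m (along the plate) below the hinge at the top edge, so the moment about the hinge is M = F × 0.793112 = 31.5609 × 0.793112 = 25.0313 kN·m.

M ≈ 25.0 kN·m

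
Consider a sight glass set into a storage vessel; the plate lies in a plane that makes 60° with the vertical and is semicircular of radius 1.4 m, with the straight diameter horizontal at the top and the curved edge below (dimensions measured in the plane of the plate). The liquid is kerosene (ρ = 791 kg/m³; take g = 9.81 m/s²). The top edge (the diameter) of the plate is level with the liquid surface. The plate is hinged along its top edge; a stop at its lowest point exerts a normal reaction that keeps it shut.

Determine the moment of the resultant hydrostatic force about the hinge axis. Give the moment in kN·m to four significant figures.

M ≈ 5.853 kN·m

γ = ρg = 791 × 9.81 / 1000 = 7.75971 kN/m³.
The plate makes 60° with the vertical, i.e. θ = 90° − 60° = 30° to the horizontal. Measuring y along the incline from the free-surface line, vertical depth h = y·sinθ with sinθ = 0.500000.
The centroid of a semicircle lies 4r/(3π) = 0.594178 m from the diameter, here below the top edge, so y_c = 0.594178 m and h_c = 0.594178 × 0.500000 = 0.297089 m.
A = πr²/2 = π × 1.4²/2 = 3.07876 m².
Resultant F = γ·h_c·A = 7.75971 × 0.297089 × 3.07876 = 7.09754 kN.
I_c = (π/8 − 8/(9π))·r⁴ = 0.109757 × 1.4⁴ = 0.421642 m⁴.
Centre of pressure: y_p = y_c + I_c/(y_c·A) = 0.594178 + 0.421642/(0.594178 × 3.07876) = 0.594178 + 0.23049 = 0.824668 m along the plane.
The resultant acts 0.594178 + 0.23049 = 0.824668 m (along the plate) below the hinge at the top edge, so the moment about the hinge is M = F × 0.824668 = 7.09754 × 0.824668 = 5.85311 kN·m.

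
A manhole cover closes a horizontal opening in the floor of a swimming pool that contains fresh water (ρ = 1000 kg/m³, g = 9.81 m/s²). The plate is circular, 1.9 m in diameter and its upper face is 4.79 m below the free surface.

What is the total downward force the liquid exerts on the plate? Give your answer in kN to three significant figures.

F ≈ 133 kN

γ = ρg = 1000 × 9.81 = 9810 N/m³ = 9.81 kN/m³.
The plate is horizontal, so pressure is uniform at p = γ·h = 9.81 × 4.79 = 46.9899 kN/m².
A = π(0.95)² = 2.83529 m².
F = p·A = 46.9899 × 2.83529 = 133.23 kN.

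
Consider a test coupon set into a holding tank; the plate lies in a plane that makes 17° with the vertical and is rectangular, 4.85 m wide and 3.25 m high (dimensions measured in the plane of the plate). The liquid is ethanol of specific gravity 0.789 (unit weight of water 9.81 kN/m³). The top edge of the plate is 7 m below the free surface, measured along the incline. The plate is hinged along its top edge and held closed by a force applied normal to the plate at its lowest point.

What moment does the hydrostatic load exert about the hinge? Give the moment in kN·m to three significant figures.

M ≈ 1740 kN·m

γ = 0.789 × 9.81 = 7.74009 kN/m³.
The plate makes 17° with the vertical, i.e. θ = 90° − 17° = 73° to the horizontal. Measuring y along the incline from the free-surface line, vertical depth h = y·sinθ with sinθ = 0.956305.
The centroid lies 3.25/2 = 1.625 m below the top edge, so y_c = 7 + 1.625 = 8.625 m and h_c = 8.625 × 0.956305 = 8.24813 m.
A = 4.85 × 3.25 = 15.7625 m².
Resultant F = γ·h_c·A = 7.74009 × 8.24813 × 15.7625 = 1006.3 kN.
I_c = b·h³/12 = 4.85 × 3.25³/12 = 13.8743 m⁴.
Centre of pressure: y_p = y_c + I_c/(y_c·A) = 8.625 + 13.8743/(8.625 × 15.7625) = 8.625 + 0.102053 = 8.72705 m along the plane.
The resultant acts 1.625 + 0.102053 = 1.72705 m (along the plate) below the hinge at the top edge, so the moment about the hinge is M = F × 1.72705 = 1006.3 × 1.72705 = 1737.93 kN·m.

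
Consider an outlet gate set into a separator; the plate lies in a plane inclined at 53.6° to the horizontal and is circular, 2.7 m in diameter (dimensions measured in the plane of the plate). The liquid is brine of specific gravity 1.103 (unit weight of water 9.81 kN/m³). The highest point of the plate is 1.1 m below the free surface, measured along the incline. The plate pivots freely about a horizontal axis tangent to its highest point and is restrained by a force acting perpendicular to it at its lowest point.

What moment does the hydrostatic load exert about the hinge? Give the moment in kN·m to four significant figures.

M ≈ 187.7 kN·m

γ = 1.103 × 9.81 = 10.82043 kN/m³.
Let θ = 53.6° be the plate's angle to the horizontal; measure y along the incline from where the plane meets the free surface. Vertical depth h = y·sinθ with sinθ = 0.804894.
The centroid is at the centre, 1.35 m below the top of the plate, so y_c = 1.1 + 1.35 = 2.45 m and h_c = 2.45 × 0.804894 = 1.97199 m.
A = π(1.35)² = 5.72555 m².
Resultant F = γ·h_c·A = 10.82043 × 1.97199 × 5.72555 = 122.171 kN.
I_c = πr⁴/4 = π × 1.35⁴/4 = 2.6087 m⁴.
Centre of pressure: y_p = y_c + I_c/(y_c·A) = 2.45 + 2.6087/(2.45 × 5.72555) = 2.45 + 0.185969 = 2.63597 m along the plane.
The resultant acts 1.35 + 0.185969 = 1.53597 m (along the plate) below the hinge at the top edge, so the moment about the hinge is M = F × 1.53597 = 122.171 × 1.53597 = 187.651 kN·m.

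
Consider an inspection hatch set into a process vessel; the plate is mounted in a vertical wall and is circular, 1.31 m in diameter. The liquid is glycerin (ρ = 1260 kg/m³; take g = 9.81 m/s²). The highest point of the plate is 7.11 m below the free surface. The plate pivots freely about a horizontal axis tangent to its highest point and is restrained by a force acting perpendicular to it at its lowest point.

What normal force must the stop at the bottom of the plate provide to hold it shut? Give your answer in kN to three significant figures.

γ = ρg = 1260 × 9.81 / 1000 = 12.3606 kN/m³.
The centroid is at the centre, 0.655 m below the top of the plate, so the centroid depth is h_c = 7.11 + 0.655 = 7.765 m.
A = π(0.655)² = 1.34782 m².
Resultant F = γ·h_c·A = 12.3606 × 7.765 × 1.34782 = 129.364 kN.
I_c = πr⁴/4 = π × 0.655⁴/4 = 0.144562 m⁴.
Centre of pressure: y_p = y_c + I_c/(y_c·A) = 7.765 + 0.144562/(7.765 × 1.34782) = 7.765 + 0.0138128 = 7.77881 m along the plane.
The resultant acts 0.655 + 0.0138128 = 0.668813 m (along the plate) below the hinge at the top edge, so the moment about the hinge is M = F × 0.668813 = 129.364 × 0.668813 = 86.5203 kN·m.
A normal force at the bottom, 1.31 m from the hinge, must supply this moment: P = 86.5203/1.31 = 66.046 kN.

P ≈ 66.0 kN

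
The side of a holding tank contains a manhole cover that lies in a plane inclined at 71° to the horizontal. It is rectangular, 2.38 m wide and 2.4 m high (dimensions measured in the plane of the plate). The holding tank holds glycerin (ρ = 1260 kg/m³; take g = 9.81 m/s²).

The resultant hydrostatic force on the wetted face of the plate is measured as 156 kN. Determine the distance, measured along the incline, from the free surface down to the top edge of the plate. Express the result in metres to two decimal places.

γ = ρg = 1260 × 9.81 / 1000 = 12.3606 kN/m³.
A = 2.38 × 2.4 = 5.712 m².
From F = γ·h_c·A, the centroid depth is h_c = 156/(12.3606 × 5.712) = 2.20951 m.
Let θ = 71° be the plate's angle to the horizontal; measure y along the incline from where the plane meets the free surface. Vertical depth h = y·sinθ with sinθ = 0.945519.
Along the incline, y_c = h_c/sinθ = 2.20951/0.945519 = 2.33682 m.
The centroid lies 2.4/2 = 1.2 m below the top edge, so the top edge sits at y_top = 2.33682 − 1.2 = 1.13682 m along the incline.

y_top ≈ 1.14 m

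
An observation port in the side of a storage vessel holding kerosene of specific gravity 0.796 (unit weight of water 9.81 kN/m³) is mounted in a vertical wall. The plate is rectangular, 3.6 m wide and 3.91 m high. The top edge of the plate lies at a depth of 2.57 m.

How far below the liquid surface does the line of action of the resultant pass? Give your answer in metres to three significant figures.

h_p = 4.81 m

γ = 0.796 × 9.81 = 7.80876 kN/m³.
The centroid lies 3.91/2 = 1.955 m below the top edge, so the centroid depth is h_c = 2.57 + 1.955 = 4.525 m.
A = 3.6 × 3.91 = 14.076 m².
Resultant F = γ·h_c·A = 7.80876 × 4.525 × 14.076 = 497.37 kN.
I_c = b·h³/12 = 3.6 × 3.91³/12 = 17.9329 m⁴.
Centre of pressure: y_p = y_c + I_c/(y_c·A) = 4.525 + 17.9329/(4.525 × 14.076) = 4.525 + 0.281548 = 4.80655 m along the plane.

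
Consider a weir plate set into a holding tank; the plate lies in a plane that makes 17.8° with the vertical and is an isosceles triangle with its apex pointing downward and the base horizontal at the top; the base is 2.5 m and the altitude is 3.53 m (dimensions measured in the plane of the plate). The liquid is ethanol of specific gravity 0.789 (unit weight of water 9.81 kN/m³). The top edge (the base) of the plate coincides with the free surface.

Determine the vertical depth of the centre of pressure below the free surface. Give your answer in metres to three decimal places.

γ = 0.789 × 9.81 = 7.74009 kN/m³.
The plate makes 17.8° with the vertical, i.e. θ = 90° − 17.8° = 72.2° to the horizontal. Measuring y along the incline from the free-surface line, vertical depth h = y·sinθ with sinθ = 0.952129.
With the apex down, the centroid sits h/3 = 3.53/3 = 1.17667 m below the base (the top edge), so y_c = 1.17667 m and h_c = 1.17667 × 0.952129 = 1.12034 m.
A = ½ × 2.5 × 3.53 = 4.4125 m².
Resultant F = γ·h_c·A = 7.74009 × 1.12034 × 4.4125 = 38.2631 kN.
I_c = b·h³/36 = 2.5 × 3.53³/36 = 3.05465 m⁴.
Centre of pressure: y_p = y_c + I_c/(y_c·A) = 1.17667 + 3.05465/(1.17667 × 4.4125) = 1.17667 + 0.588331 = 1.765 m along the plane.
Vertically, h_p = y_p·sinθ = 1.765 × 0.952129 = 1.68051 m.

h_p = 1.681 m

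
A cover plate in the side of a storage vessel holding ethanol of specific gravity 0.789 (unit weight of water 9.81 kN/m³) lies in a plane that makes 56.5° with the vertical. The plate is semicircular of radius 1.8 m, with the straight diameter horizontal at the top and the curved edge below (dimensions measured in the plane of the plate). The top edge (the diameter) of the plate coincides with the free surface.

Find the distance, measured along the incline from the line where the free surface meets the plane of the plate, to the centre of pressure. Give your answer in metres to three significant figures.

γ = 0.789 × 9.81 = 7.74009 kN/m³.
The plate makes 56.5° with the vertical, i.e. θ = 90° − 56.5° = 33.5° to the horizontal. Measuring y along the incline from the free-surface line, vertical depth h = y·sinθ with sinθ = 0.551937.
The centroid of a semicircle lies 4r/(3π) = 0.763944 m from the diameter, here below the top edge, so y_c = 0.763944 m and h_c = 0.763944 × 0.551937 = 0.421649 m.
A = πr²/2 = π × 1.8²/2 = 5.08938 m².
Resultant F = γ·h_c·A = 7.74009 × 0.421649 × 5.08938 = 16.6097 kN.
I_c = (π/8 − 8/(9π))·r⁴ = 0.109757 × 1.8⁴ = 1.15219 m⁴.
Centre of pressure: y_p = y_c + I_c/(y_c·A) = 0.763944 + 1.15219/(0.763944 × 5.08938) = 0.763944 + 0.296345 = 1.06029 m along the plane.

y_p = 1.06 m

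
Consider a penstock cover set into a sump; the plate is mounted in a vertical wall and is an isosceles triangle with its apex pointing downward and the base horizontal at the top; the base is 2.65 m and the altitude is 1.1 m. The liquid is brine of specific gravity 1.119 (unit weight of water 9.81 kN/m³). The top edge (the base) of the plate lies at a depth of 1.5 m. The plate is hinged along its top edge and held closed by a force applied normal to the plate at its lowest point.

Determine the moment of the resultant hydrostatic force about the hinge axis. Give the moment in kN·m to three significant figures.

M ≈ 12.0 kN·m

γ = 1.119 × 9.81 = 10.97739 kN/m³.
With the apex down, the centroid sits h/3 = 1.1/3 = 0.366667 m below the base (the top edge), so the centroid depth is h_c = 1.5 + 0.366667 = 1.86667 m.
A = ½ × 2.65 × 1.1 = 1.4575 m².
Resultant F = γ·h_c·A = 10.97739 × 1.86667 × 1.4575 = 29.8659 kN.
I_c = b·h³/36 = 2.65 × 1.1³/36 = 0.0979764 m⁴.
Centre of pressure: y_p = y_c + I_c/(y_c·A) = 1.86667 + 0.0979764/(1.86667 × 1.4575) = 1.86667 + 0.0360118 = 1.90268 m along the plane.
The resultant acts 0.366667 + 0.0360118 = 0.402679 m (along the plate) below the hinge at the top edge, so the moment about the hinge is M = F × 0.402679 = 29.8659 × 0.402679 = 12.0264 kN·m.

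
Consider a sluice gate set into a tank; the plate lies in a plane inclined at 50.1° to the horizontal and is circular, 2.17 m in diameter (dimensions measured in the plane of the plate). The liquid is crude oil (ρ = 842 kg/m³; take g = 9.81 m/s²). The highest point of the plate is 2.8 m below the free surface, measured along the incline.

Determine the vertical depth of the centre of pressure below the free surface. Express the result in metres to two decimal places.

γ = ρg = 842 × 9.81 / 1000 = 8.26002 kN/m³.
Let θ = 50.1° be the plate's angle to the horizontal; measure y along the incline from where the plane meets the free surface. Vertical depth h = y·sinθ with sinθ = 0.767165.
The centroid is at the centre, 1.085 m below the top of the plate, so y_c = 2.8 + 1.085 = 3.885 m and h_c = 3.885 × 0.767165 = 2.98044 m.
A = π(1.085)² = 3.69836 m².
Resultant F = γ·h_c·A = 8.26002 × 2.98044 × 3.69836 = 91.0481 kN.
I_c = πr⁴/4 = π × 1.085⁴/4 = 1.08845 m⁴.
Centre of pressure: y_p = y_c + I_c/(y_c·A) = 3.885 + 1.08845/(3.885 × 3.69836) = 3.885 + 0.0757545 = 3.96075 m along the plane.
Vertically, h_p = y_p·sinθ = 3.96075 × 0.767165 = 3.03855 m.

h_p = 3.04 m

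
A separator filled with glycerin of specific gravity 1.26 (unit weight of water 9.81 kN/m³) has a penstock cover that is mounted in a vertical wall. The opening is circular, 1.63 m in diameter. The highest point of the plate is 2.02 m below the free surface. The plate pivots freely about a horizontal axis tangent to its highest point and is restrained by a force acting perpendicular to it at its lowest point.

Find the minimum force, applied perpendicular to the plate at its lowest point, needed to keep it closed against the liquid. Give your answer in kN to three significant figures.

γ = 1.26 × 9.81 = 12.3606 kN/m³.
The centroid is at the centre, 0.815 m below the top of the plate, so the centroid depth is h_c = 2.02 + 0.815 = 2.835 m.
A = π(0.815)² = 2.08672 m².
Resultant F = γ·h_c·A = 12.3606 × 2.835 × 2.08672 = 73.1235 kN.
I_c = πr⁴/4 = π × 0.815⁴/4 = 0.346514 m⁴.
Centre of pressure: y_p = y_c + I_c/(y_c·A) = 2.835 + 0.346514/(2.835 × 2.08672) = 2.835 + 0.0585738 = 2.89357 m along the plane.
The resultant acts 0.815 + 0.0585738 = 0.873574 m (along the plate) below the hinge at the top edge, so the moment about the hinge is M = F × 0.873574 = 73.1235 × 0.873574 = 63.8788 kN·m.
A normal force at the bottom, 1.63 m from the hinge, must supply this moment: P = 63.8788/1.63 = 39.1894 kN.

P ≈ 39.2 kN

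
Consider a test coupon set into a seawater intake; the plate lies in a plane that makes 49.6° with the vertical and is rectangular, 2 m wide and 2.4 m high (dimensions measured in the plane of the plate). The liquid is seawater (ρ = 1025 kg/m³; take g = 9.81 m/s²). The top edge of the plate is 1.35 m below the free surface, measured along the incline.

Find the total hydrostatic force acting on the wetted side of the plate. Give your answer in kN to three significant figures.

F ≈ 79.8 kN

γ = ρg = 1025 × 9.81 / 1000 = 10.05525 kN/m³.
The plate makes 49.6° with the vertical, i.e. θ = 90° − 49.6° = 40.4° to the horizontal. Measuring y along the incline from the free-surface line, vertical depth h = y·sinθ with sinθ = 0.648120.
The centroid lies 2.4/2 = 1.2 m below the top edge, so y_c = 1.35 + 1.2 = 2.55 m and h_c = 2.55 × 0.648120 = 1.65271 m.
A = 2 × 2.4 = 4.8 m².
Resultant F = γ·h_c·A = 10.05525 × 1.65271 × 4.8 = 79.7684 kN.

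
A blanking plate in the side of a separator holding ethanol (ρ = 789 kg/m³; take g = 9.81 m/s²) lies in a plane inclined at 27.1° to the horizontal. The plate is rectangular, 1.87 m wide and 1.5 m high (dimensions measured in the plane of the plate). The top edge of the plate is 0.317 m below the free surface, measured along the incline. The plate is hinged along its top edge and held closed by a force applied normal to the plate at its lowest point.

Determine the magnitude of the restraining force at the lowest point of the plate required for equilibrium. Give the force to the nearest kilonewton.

γ = ρg = 789 × 9.81 / 1000 = 7.74009 kN/m³.
Let θ = 27.1° be the plate's angle to the horizontal; measure y along the incline from where the plane meets the free surface. Vertical depth h = y·sinθ with sinθ = 0.455545.
The centroid lies 1.5/2 = 0.75 m below the top edge, so y_c = 0.317 + 0.75 = 1.067 m and h_c = 1.067 × 0.455545 = 0.486067 m.
A = 1.87 × 1.5 = 2.805 m².
Resultant F = γ·h_c·A = 7.74009 × 0.486067 × 2.805 = 10.553 kN.
I_c = b·h³/12 = 1.87 × 1.5³/12 = 0.525938 m⁴.
Centre of pressure: y_p = y_c + I_c/(y_c·A) = 1.067 + 0.525938/(1.067 × 2.805) = 1.067 + 0.175727 = 1.24273 m along the plane.
The resultant acts 0.75 + 0.175727 = 0.925727 m (along the plate) below the hinge at the top edge, so the moment about the hinge is M = F × 0.925727 = 10.553 × 0.925727 = 9.7692 kN·m.
A normal force at the bottom, 1.5 m from the hinge, must supply this moment: P = 9.7692/1.5 = 6.5128 kN.

P ≈ 7 kN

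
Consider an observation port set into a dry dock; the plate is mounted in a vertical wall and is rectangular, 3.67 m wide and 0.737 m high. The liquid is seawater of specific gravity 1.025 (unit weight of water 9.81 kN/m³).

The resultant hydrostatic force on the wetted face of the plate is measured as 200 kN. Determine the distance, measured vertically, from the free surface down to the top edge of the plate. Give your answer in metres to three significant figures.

d_top ≈ 6.99 m

γ = 1.025 × 9.81 = 10.05525 kN/m³.
A = 3.67 × 0.737 = 2.70479 m².
From F = γ·h_c·A, the centroid depth is h_c = 200/(10.05525 × 2.70479) = 7.35366 m.
The centroid lies 0.737/2 = 0.3685 m below the top edge, so the top edge sits at h_top = 7.35366 − 0.3685 = 6.98516 m below the surface.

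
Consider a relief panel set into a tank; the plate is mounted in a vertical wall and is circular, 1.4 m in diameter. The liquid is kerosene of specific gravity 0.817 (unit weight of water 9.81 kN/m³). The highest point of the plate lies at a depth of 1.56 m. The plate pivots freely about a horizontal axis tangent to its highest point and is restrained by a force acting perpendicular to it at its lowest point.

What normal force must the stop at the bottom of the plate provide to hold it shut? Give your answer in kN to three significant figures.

P ≈ 15.0 kN

γ = 0.817 × 9.81 = 8.01477 kN/m³.
The centroid is at the centre, 0.7 m below the top of the plate, so the centroid depth is h_c = 1.56 + 0.7 = 2.26 m.
A = π(0.7)² = 1.53938 m².
Resultant F = γ·h_c·A = 8.01477 × 2.26 × 1.53938 = 27.8834 kN.
I_c = πr⁴/4 = π × 0.7⁴/4 = 0.188574 m⁴.
Centre of pressure: y_p = y_c + I_c/(y_c·A) = 2.26 + 0.188574/(2.26 × 1.53938) = 2.26 + 0.0542035 = 2.3142 m along the plane.
The resultant acts 0.7 + 0.0542035 = 0.754203 m (along the plate) below the hinge at the top edge, so the moment about the hinge is M = F × 0.754203 = 27.8834 × 0.754203 = 21.0297 kN·m.
A normal force at the bottom, 1.4 m from the hinge, must supply this moment: P = 21.0297/1.4 = 15.0212 kN.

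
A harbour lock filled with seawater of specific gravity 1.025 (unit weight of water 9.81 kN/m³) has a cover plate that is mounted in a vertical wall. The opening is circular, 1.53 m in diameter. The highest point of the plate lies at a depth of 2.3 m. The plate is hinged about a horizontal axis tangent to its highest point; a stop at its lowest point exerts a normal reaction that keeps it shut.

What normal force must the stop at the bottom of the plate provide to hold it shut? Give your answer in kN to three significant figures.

P ≈ 30.1 kN

γ = 1.025 × 9.81 = 10.05525 kN/m³.
The centroid is at the centre, 0.765 m below the top of the plate, so the centroid depth is h_c = 2.3 + 0.765 = 3.065 m.
A = π(0.765)² = 1.83854 m².
Resultant F = γ·h_c·A = 10.05525 × 3.065 × 1.83854 = 56.6626 kN.
I_c = πr⁴/4 = π × 0.765⁴/4 = 0.26899 m⁴.
Centre of pressure: y_p = y_c + I_c/(y_c·A) = 3.065 + 0.26899/(3.065 × 1.83854) = 3.065 + 0.0477345 = 3.11273 m along the plane.
The resultant acts 0.765 + 0.0477345 = 0.812735 m (along the plate) below the hinge at the top edge, so the moment about the hinge is M = F × 0.812735 = 56.6626 × 0.812735 = 46.0517 kN·m.
A normal force at the bottom, 1.53 m from the hinge, must supply this moment: P = 46.0517/1.53 = 30.0992 kN.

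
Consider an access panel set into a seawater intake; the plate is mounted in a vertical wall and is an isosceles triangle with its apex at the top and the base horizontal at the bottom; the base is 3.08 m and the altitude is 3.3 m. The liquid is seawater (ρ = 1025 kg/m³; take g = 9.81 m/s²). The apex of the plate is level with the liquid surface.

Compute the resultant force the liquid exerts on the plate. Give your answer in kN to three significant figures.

γ = ρg = 1025 × 9.81 / 1000 = 10.05525 kN/m³.
With the apex up, the centroid sits 2h/3 = 2 × 3.3/3 = 2.2 m below the apex, so the centroid depth is h_c = 2.2 m.
A = ½ × 3.08 × 3.3 = 5.082 m².
Resultant F = γ·h_c·A = 10.05525 × 2.2 × 5.082 = 112.422 kN.

F ≈ 112 kN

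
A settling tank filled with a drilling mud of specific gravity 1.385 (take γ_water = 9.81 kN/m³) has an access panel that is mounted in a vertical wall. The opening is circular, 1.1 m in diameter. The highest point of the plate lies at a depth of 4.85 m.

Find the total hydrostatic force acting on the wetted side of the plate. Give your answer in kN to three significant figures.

γ = 1.385 × 9.81 = 13.58685 kN/m³.
The centroid is at the centre, 0.55 m below the top of the plate, so the centroid depth is h_c = 4.85 + 0.55 = 5.4 m.
A = π(0.55)² = 0.950332 m².
Resultant F = γ·h_c·A = 13.58685 × 5.4 × 0.950332 = 69.7249 kN.

F ≈ 69.7 kN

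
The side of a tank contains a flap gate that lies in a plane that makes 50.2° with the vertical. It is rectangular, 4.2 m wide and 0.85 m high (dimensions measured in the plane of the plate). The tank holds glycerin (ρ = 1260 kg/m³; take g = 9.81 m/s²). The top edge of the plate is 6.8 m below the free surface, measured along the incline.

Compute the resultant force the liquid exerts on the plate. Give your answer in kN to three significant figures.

F ≈ 204 kN

γ = ρg = 1260 × 9.81 / 1000 = 12.3606 kN/m³.
The plate makes 50.2° with the vertical, i.e. θ = 90° − 50.2° = 39.8° to the horizontal. Measuring y along the incline from the free-surface line, vertical depth h = y·sinθ with sinθ = 0.640110.
The centroid lies 0.85/2 = 0.425 m below the top edge, so y_c = 6.8 + 0.425 = 7.225 m and h_c = 7.225 × 0.640110 = 4.62479 m.
A = 4.2 × 0.85 = 3.57 m².
Resultant F = γ·h_c·A = 12.3606 × 4.62479 × 3.57 = 204.08 kN.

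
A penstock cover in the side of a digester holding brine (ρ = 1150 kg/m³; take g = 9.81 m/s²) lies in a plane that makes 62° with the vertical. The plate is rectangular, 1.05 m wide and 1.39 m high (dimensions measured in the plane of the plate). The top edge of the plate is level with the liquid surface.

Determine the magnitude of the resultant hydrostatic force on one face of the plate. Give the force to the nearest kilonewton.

F ≈ 5 kN

γ = ρg = 1150 × 9.81 / 1000 = 11.2815 kN/m³.
The plate makes 62° with the vertical, i.e. θ = 90° − 62° = 28° to the horizontal. Measuring y along the incline from the free-surface line, vertical depth h = y·sinθ with sinθ = 0.469472.
The centroid lies 1.39/2 = 0.695 m below the top edge, so y_c = 0.695 m and h_c = 0.695 × 0.469472 = 0.326283 m.
A = 1.05 × 1.39 = 1.4595 m².
Resultant F = γ·h_c·A = 11.2815 × 0.326283 × 1.4595 = 5.37236 kN.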